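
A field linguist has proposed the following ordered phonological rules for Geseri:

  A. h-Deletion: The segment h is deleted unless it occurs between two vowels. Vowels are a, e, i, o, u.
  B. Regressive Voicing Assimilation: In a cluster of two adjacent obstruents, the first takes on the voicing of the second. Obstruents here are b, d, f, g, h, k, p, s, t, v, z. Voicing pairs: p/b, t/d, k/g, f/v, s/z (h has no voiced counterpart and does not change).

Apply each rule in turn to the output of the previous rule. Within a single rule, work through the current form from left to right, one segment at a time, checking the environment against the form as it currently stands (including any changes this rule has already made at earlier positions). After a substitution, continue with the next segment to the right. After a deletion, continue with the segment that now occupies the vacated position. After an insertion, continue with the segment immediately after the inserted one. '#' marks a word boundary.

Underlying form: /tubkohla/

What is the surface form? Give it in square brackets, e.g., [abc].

[tupkola]

A h-Deletion: [tubkohla] → [tubkola]
B Regressive Voicing Assimilation: [tubkola] → [tupkola]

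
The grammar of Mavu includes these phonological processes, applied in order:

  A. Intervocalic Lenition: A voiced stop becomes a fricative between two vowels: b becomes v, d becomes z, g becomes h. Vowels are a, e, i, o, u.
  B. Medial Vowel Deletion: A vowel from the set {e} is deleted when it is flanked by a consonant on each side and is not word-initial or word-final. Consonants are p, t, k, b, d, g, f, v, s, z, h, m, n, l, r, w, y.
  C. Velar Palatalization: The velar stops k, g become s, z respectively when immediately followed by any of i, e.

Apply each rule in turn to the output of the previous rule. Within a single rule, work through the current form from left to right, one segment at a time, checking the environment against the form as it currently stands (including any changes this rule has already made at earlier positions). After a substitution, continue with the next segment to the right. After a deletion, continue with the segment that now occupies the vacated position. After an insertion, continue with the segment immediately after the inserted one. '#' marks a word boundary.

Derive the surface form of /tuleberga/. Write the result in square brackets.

A Intervocalic Lenition: [tuleberga] → [tuleverga]
B Medial Vowel Deletion: [tuleverga] → [tulvrga]
C Velar Palatalization: no change — [tulvrga]

[tulvrga]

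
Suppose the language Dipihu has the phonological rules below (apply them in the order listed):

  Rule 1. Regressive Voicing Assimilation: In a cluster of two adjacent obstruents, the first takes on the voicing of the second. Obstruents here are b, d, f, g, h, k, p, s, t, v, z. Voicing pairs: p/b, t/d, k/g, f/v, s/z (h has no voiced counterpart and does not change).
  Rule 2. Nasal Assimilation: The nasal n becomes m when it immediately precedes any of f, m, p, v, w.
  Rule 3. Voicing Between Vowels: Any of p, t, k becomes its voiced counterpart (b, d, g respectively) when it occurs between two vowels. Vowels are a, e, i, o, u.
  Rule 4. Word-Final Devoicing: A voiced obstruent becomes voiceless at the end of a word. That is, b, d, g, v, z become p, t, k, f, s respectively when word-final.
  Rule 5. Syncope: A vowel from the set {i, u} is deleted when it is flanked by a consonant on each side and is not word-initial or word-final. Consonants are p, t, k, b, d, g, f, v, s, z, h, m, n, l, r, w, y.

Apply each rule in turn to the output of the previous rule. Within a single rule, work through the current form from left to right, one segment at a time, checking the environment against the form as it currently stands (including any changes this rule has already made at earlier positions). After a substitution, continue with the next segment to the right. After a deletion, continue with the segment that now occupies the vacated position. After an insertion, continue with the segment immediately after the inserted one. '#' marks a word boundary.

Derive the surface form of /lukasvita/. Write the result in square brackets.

Rule 1 Regressive Voicing Assimilation: [lukasvita] → [lukazvita]
Rule 2 Nasal Assimilation: no change — [lukazvita]
Rule 3 Voicing Between Vowels: [lukazvita] → [lugazvida]
Rule 4 Word-Final Devoicing: no change — [lugazvida]
Rule 5 Syncope: [lugazvida] → [lgazvda]

[lgazvda]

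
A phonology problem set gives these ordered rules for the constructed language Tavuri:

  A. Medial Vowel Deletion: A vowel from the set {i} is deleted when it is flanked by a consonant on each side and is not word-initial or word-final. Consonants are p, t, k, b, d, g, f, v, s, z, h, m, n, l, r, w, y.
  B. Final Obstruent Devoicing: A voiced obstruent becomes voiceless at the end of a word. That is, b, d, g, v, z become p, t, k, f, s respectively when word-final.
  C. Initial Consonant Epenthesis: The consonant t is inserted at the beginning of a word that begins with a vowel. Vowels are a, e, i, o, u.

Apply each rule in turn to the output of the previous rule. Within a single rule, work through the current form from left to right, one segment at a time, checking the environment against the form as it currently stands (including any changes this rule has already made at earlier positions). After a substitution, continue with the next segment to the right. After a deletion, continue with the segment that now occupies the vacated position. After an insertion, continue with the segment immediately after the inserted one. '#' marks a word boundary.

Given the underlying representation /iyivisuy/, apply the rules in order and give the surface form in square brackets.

[tiyvsuy]

A Medial Vowel Deletion: [iyivisuy] → [iyvsuy]
B Final Obstruent Devoicing: no change — [iyvsuy]
C Initial Consonant Epenthesis: [iyvsuy] → [tiyvsuy]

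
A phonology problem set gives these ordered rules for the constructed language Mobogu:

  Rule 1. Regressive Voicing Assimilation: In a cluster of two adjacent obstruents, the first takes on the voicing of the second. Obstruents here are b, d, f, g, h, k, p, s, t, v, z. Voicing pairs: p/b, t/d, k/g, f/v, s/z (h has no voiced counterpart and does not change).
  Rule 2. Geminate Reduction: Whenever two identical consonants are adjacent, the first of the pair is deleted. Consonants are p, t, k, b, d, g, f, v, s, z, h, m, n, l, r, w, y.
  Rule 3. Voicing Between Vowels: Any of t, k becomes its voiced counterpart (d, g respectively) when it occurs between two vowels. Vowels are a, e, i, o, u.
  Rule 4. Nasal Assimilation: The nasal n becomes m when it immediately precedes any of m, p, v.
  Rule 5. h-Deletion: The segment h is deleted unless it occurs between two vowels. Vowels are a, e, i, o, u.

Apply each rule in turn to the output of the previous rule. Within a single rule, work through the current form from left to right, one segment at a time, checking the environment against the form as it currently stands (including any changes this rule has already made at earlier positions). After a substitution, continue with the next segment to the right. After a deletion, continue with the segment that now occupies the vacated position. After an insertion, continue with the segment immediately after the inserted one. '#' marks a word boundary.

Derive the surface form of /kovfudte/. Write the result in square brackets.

Rule 1 Regressive Voicing Assimilation: [kovfudte] → [koffutte]
Rule 2 Geminate Reduction: [koffutte] → [kofute]
Rule 3 Voicing Between Vowels: [kofute] → [kofude]
Rule 4 Nasal Assimilation: no change — [kofude]
Rule 5 h-Deletion: no change — [kofude]

[kofude]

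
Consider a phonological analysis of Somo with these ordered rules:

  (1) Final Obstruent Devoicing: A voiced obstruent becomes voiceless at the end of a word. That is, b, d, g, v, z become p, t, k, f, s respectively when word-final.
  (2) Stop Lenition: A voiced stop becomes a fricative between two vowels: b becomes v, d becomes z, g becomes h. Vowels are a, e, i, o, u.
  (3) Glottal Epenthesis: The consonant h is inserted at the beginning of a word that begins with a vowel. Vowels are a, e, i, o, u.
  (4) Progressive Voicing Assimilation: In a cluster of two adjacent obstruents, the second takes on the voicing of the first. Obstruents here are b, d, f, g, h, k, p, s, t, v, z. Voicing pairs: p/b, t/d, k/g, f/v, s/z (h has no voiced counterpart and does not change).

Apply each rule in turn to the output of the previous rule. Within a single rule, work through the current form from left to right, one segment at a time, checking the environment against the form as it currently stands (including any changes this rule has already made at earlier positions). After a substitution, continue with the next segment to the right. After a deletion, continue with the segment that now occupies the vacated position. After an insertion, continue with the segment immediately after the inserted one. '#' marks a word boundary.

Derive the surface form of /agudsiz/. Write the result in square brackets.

(1) Final Obstruent Devoicing: [agudsiz] → [agudsis]
(2) Stop Lenition: [agudsis] → [ahudsis]
(3) Glottal Epenthesis: [ahudsis] → [hahudsis]
(4) Progressive Voicing Assimilation: [hahudsis] → [hahudzis]

[hahudzis]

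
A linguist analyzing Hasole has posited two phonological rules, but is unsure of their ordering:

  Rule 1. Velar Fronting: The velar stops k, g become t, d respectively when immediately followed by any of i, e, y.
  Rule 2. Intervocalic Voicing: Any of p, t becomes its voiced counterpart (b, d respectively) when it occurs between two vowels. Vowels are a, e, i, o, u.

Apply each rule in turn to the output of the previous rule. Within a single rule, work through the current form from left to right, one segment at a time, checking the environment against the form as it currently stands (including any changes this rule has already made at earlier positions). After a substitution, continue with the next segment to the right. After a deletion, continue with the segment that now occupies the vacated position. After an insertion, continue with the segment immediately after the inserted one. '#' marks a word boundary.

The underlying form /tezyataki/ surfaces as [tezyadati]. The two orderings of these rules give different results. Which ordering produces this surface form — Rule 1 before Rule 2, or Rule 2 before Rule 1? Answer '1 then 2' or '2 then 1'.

Order 1 then 2:
  1 Velar Fronting: [tezyataki] → [tezyatati]
  2 Intervocalic Voicing: [tezyatati] → [tezyadadi]
  result: [tezyadadi]
Order 2 then 1:
  2 Intervocalic Voicing: [tezyataki] → [tezyadaki]
  1 Velar Fronting: [tezyadaki] → [tezyadati]
  result: [tezyadati]

2 then 1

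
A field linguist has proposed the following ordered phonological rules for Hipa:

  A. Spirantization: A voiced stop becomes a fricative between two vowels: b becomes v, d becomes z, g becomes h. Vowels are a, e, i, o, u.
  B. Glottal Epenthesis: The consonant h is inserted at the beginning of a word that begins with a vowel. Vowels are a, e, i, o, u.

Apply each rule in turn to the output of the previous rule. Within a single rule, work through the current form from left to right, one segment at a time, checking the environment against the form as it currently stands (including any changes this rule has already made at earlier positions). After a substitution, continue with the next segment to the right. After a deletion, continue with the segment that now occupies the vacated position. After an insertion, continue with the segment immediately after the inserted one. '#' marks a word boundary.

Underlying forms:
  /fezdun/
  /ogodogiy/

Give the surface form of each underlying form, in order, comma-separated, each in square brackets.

[fezdun], [hohozohiy]

/fezdun/:
  A Spirantization: no change — [fezdun]
  B Glottal Epenthesis: no change — [fezdun]
/ogodogiy/:
  A Spirantization: [ogodogiy] → [ohozohiy]
  B Glottal Epenthesis: [ohozohiy] → [hohozohiy]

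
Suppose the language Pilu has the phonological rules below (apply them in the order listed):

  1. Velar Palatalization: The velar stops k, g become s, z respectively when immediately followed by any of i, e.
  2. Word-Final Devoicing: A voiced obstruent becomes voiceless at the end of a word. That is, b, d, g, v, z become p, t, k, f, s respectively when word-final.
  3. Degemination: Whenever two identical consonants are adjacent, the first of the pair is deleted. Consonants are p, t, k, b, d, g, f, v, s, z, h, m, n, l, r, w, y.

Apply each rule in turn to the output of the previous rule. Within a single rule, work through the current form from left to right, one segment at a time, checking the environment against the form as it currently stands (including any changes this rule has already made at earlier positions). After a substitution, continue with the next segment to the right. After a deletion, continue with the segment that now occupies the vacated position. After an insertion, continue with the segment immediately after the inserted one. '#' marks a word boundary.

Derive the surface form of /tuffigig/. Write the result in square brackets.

1 Velar Palatalization: [tuffigig] → [tuffizig]
2 Word-Final Devoicing: [tuffizig] → [tuffizik]
3 Degemination: [tuffizik] → [tufizik]

[tufizik]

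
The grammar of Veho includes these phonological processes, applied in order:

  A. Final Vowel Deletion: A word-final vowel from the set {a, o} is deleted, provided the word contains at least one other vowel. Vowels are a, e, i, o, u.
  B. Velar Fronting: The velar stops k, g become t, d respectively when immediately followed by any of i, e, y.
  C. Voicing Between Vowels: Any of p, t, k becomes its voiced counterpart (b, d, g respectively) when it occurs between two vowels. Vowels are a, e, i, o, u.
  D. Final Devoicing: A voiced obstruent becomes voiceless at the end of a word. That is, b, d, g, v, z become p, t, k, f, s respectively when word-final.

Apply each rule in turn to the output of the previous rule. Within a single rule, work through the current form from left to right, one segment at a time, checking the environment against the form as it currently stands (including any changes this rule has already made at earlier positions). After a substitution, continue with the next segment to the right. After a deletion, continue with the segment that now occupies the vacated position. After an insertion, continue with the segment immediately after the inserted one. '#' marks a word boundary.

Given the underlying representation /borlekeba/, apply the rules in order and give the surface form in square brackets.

[borledep]

A Final Vowel Deletion: [borlekeba] → [borlekeb]
B Velar Fronting: [borlekeb] → [borleteb]
C Voicing Between Vowels: [borleteb] → [borledeb]
D Final Devoicing: [borledeb] → [borledep]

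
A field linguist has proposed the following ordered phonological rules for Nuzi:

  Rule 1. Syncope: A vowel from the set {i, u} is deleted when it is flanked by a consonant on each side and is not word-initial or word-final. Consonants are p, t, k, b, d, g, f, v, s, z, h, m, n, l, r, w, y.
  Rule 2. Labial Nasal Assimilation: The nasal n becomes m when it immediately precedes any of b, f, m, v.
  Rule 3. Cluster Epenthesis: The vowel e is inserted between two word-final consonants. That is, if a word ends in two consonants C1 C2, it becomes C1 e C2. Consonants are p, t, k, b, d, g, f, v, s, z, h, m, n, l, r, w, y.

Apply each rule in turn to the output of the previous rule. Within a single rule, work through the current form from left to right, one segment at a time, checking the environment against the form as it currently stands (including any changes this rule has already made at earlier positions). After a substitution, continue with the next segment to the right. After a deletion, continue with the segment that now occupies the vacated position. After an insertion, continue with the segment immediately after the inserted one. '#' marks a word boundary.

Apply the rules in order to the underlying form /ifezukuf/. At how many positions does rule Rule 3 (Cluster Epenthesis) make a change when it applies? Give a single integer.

Rule 1 Syncope: [ifezukuf] → [ifezkf]
Rule 2 Labial Nasal Assimilation: no change — [ifezkf]
Rule 3 Cluster Epenthesis: [ifezkf] → [ifezkef]
Rule Rule 3 changed 1 position(s).

1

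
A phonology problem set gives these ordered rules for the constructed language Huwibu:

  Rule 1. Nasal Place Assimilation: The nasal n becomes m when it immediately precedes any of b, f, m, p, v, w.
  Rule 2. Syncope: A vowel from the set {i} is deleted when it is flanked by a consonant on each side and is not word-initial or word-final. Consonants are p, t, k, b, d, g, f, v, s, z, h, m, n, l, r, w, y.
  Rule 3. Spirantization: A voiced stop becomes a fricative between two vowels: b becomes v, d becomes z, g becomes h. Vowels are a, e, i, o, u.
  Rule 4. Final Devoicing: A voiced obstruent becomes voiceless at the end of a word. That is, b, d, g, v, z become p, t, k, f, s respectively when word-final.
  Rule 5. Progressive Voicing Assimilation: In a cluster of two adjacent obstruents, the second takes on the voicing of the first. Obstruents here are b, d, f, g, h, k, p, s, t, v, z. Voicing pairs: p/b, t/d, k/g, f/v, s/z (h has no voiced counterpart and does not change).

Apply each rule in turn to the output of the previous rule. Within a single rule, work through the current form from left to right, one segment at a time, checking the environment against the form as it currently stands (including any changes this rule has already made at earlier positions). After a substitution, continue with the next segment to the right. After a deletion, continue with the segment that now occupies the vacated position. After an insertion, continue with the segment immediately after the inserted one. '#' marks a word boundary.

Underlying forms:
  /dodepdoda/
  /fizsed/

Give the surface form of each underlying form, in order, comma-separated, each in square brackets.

[dozeptoza], [fsset]

/dodepdoda/:
  Rule 1 Nasal Place Assimilation: no change — [dodepdoda]
  Rule 2 Syncope: no change — [dodepdoda]
  Rule 3 Spirantization: [dodepdoda] → [dozepdoza]
  Rule 4 Final Devoicing: no change — [dozepdoza]
  Rule 5 Progressive Voicing Assimilation: [dozepdoza] → [dozeptoza]
/fizsed/:
  Rule 1 Nasal Place Assimilation: no change — [fizsed]
  Rule 2 Syncope: [fizsed] → [fzsed]
  Rule 3 Spirantization: no change — [fzsed]
  Rule 4 Final Devoicing: [fzsed] → [fzset]
  Rule 5 Progressive Voicing Assimilation: [fzset] → [fsset]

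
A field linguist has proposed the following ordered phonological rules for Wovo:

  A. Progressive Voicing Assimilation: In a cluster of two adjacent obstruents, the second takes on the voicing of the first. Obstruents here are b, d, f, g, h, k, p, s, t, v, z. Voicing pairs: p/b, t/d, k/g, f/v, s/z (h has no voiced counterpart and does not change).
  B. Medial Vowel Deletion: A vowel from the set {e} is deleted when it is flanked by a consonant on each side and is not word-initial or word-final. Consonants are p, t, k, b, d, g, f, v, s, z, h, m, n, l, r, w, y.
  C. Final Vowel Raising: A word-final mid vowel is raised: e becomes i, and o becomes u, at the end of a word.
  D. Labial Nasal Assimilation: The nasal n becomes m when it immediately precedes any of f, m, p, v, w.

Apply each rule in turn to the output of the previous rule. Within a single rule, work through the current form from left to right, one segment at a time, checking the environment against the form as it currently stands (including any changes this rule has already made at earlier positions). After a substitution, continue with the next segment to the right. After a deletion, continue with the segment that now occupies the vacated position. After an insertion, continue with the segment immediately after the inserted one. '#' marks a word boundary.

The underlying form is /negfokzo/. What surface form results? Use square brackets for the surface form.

[ngvoksu]

A Progressive Voicing Assimilation: [negfokzo] → [negvokso]
B Medial Vowel Deletion: [negvokso] → [ngvokso]
C Final Vowel Raising: [ngvokso] → [ngvoksu]
D Labial Nasal Assimilation: no change — [ngvoksu]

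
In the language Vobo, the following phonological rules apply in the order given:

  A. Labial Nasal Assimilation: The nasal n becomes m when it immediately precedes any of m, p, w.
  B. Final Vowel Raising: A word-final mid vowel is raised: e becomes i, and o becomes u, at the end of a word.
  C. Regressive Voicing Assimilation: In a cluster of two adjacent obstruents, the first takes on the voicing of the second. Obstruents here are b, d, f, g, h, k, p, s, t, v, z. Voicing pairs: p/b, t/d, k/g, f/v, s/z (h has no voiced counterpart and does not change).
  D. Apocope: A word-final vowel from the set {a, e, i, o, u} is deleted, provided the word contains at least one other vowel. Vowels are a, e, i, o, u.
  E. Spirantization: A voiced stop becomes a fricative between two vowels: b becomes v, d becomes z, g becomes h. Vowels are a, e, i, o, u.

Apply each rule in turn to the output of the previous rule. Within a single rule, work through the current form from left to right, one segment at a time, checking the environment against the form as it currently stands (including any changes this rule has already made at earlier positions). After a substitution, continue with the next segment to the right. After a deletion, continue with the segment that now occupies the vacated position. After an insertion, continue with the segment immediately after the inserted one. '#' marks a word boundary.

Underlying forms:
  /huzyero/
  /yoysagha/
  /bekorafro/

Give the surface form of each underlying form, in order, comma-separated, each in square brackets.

/huzyero/:
  A Labial Nasal Assimilation: no change — [huzyero]
  B Final Vowel Raising: [huzyero] → [huzyeru]
  C Regressive Voicing Assimilation: no change — [huzyeru]
  D Apocope: [huzyeru] → [huzyer]
  E Spirantization: no change — [huzyer]
/yoysagha/:
  A Labial Nasal Assimilation: no change — [yoysagha]
  B Final Vowel Raising: no change — [yoysagha]
  C Regressive Voicing Assimilation: [yoysagha] → [yoysakha]
  D Apocope: [yoysakha] → [yoysakh]
  E Spirantization: no change — [yoysakh]
/bekorafro/:
  A Labial Nasal Assimilation: no change — [bekorafro]
  B Final Vowel Raising: [bekorafro] → [bekorafru]
  C Regressive Voicing Assimilation: no change — [bekorafru]
  D Apocope: [bekorafru] → [bekorafr]
  E Spirantization: no change — [bekorafr]

[huzyer], [yoysakh], [bekorafr]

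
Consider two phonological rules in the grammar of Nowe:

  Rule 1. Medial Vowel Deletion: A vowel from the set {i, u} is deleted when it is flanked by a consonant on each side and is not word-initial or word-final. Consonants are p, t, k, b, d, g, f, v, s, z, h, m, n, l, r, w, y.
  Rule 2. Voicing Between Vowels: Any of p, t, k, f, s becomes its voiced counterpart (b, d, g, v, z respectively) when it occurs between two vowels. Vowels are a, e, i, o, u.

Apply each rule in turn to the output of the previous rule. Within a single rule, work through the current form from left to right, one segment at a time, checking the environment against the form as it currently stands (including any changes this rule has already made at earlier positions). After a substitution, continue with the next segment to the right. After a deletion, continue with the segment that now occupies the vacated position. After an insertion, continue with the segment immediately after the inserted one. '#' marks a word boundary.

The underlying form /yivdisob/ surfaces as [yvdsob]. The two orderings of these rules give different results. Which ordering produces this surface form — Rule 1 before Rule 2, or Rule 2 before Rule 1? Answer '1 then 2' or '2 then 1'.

Order 1 then 2:
  1 Medial Vowel Deletion: [yivdisob] → [yvdsob]
  2 Voicing Between Vowels: no change — [yvdsob]
  result: [yvdsob]
Order 2 then 1:
  2 Voicing Between Vowels: [yivdisob] → [yivdizob]
  1 Medial Vowel Deletion: [yivdizob] → [yvdzob]
  result: [yvdzob]

1 then 2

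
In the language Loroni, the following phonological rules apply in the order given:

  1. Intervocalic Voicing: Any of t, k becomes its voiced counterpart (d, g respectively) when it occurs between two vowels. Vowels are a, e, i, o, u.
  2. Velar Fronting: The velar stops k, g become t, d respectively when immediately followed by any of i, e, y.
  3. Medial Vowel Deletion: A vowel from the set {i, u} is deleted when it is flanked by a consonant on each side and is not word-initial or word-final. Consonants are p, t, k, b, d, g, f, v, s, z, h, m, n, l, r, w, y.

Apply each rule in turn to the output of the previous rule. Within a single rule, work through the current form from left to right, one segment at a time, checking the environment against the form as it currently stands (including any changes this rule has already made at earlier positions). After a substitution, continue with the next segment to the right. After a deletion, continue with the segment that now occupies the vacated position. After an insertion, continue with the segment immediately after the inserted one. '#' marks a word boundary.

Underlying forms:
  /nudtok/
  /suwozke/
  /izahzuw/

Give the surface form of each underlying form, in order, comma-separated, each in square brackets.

[ndtok], [swozte], [izahzw]

/nudtok/:
  1 Intervocalic Voicing: no change — [nudtok]
  2 Velar Fronting: no change — [nudtok]
  3 Medial Vowel Deletion: [nudtok] → [ndtok]
/suwozke/:
  1 Intervocalic Voicing: no change — [suwozke]
  2 Velar Fronting: [suwozke] → [suwozte]
  3 Medial Vowel Deletion: [suwozte] → [swozte]
/izahzuw/:
  1 Intervocalic Voicing: no change — [izahzuw]
  2 Velar Fronting: no change — [izahzuw]
  3 Medial Vowel Deletion: [izahzuw] → [izahzw]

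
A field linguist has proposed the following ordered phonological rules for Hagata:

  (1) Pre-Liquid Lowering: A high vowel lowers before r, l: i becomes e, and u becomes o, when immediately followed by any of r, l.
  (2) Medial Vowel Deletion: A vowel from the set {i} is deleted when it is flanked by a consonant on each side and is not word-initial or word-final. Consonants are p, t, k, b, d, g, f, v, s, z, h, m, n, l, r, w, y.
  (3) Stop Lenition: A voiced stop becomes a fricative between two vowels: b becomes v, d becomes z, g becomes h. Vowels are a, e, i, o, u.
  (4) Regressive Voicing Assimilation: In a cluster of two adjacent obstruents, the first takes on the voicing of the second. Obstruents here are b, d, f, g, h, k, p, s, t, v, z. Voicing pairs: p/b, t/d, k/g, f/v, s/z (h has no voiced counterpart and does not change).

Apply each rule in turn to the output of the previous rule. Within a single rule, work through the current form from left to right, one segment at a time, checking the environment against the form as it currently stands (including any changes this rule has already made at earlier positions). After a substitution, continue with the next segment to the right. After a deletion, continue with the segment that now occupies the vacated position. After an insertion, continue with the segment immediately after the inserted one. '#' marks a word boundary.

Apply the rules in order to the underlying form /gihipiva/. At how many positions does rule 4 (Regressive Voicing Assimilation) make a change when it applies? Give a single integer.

2

(1) Pre-Liquid Lowering: no change — [gihipiva]
(2) Medial Vowel Deletion: [gihipiva] → [ghpva]
(3) Stop Lenition: no change — [ghpva]
(4) Regressive Voicing Assimilation: [ghpva] → [khbva]
Rule 4 changed 2 position(s).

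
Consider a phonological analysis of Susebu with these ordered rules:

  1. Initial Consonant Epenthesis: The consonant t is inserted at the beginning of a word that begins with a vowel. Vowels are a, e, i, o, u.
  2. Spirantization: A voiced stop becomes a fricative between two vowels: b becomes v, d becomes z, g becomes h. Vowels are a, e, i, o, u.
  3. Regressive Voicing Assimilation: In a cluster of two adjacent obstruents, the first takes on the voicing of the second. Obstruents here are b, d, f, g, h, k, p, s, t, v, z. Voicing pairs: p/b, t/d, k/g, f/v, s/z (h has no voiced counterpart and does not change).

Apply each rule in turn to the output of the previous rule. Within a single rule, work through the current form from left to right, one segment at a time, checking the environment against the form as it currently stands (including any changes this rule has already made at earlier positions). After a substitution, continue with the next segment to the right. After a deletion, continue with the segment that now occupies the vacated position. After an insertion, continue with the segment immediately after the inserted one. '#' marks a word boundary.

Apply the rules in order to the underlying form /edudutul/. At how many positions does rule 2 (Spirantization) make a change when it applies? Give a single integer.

1 Initial Consonant Epenthesis: [edudutul] → [tedudutul]
2 Spirantization: [tedudutul] → [tezuzutul]
3 Regressive Voicing Assimilation: no change — [tezuzutul]
Rule 2 changed 2 position(s).

2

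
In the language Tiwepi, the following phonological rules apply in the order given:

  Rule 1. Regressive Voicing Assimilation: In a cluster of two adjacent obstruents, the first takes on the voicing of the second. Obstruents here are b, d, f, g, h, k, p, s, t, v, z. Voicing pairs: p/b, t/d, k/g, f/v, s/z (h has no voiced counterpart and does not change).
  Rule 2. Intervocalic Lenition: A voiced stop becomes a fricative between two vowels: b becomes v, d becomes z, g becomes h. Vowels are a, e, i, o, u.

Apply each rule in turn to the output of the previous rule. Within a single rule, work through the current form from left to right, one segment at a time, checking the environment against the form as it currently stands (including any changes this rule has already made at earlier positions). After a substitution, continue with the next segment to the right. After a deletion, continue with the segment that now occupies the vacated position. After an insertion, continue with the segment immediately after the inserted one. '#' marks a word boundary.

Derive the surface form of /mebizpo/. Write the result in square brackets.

[mevispo]

Rule 1 Regressive Voicing Assimilation: [mebizpo] → [mebispo]
Rule 2 Intervocalic Lenition: [mebispo] → [mevispo]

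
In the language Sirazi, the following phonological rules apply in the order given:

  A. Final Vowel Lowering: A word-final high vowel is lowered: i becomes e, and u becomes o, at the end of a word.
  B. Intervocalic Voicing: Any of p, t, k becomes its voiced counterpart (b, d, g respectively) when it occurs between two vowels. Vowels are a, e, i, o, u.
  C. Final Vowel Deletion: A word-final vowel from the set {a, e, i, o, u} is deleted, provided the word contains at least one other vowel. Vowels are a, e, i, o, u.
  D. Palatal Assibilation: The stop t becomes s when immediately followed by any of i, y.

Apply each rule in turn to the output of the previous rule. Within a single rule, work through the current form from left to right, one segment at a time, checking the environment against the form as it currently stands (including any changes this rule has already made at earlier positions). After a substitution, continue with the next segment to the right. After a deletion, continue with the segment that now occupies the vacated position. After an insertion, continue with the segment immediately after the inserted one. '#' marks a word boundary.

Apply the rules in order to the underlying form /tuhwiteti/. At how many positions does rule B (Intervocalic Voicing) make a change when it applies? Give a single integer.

2

A Final Vowel Lowering: [tuhwiteti] → [tuhwitete]
B Intervocalic Voicing: [tuhwitete] → [tuhwidede]
C Final Vowel Deletion: [tuhwidede] → [tuhwided]
D Palatal Assibilation: no change — [tuhwided]
Rule B changed 2 position(s).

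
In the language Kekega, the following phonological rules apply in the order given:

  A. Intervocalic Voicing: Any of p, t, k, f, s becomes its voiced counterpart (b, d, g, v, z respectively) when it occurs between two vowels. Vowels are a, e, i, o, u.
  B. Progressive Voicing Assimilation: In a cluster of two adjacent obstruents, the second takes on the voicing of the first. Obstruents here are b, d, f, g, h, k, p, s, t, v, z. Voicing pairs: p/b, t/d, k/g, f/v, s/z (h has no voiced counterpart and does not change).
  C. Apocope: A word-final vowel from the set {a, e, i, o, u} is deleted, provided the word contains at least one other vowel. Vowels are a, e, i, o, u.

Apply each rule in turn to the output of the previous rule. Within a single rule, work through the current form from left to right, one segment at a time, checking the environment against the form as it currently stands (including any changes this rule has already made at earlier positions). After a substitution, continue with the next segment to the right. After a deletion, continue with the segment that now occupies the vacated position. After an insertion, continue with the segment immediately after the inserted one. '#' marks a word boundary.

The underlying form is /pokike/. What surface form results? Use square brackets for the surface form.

A Intervocalic Voicing: [pokike] → [pogige]
B Progressive Voicing Assimilation: no change — [pogige]
C Apocope: [pogige] → [pogig]

[pogig]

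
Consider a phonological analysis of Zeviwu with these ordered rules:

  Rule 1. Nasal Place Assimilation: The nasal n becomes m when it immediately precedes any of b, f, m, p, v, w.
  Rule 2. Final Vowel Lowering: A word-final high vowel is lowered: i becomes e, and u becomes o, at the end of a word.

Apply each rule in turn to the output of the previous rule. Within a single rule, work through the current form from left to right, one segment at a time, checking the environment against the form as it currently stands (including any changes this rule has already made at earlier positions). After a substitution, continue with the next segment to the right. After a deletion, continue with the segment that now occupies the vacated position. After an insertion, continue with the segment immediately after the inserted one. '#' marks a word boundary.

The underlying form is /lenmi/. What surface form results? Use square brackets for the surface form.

Rule 1 Nasal Place Assimilation: [lenmi] → [lemmi]
Rule 2 Final Vowel Lowering: [lemmi] → [lemme]

[lemme]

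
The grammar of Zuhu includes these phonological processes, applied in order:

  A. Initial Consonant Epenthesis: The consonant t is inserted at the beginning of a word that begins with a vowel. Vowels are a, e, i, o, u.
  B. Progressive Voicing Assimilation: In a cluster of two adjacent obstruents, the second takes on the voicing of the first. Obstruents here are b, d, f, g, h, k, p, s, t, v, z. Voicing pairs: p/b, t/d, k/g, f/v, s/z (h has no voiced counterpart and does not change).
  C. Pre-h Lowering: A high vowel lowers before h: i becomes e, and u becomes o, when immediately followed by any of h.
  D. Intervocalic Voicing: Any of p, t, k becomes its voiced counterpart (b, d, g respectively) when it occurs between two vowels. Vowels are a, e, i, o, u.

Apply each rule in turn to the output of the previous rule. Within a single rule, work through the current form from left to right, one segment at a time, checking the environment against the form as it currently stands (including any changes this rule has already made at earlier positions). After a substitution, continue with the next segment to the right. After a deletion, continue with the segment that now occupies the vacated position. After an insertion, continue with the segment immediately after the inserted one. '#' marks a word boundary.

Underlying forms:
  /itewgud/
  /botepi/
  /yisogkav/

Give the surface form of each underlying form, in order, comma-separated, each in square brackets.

[tidewgud], [bodebi], [yisoggav]

/itewgud/:
  A Initial Consonant Epenthesis: [itewgud] → [titewgud]
  B Progressive Voicing Assimilation: no change — [titewgud]
  C Pre-h Lowering: no change — [titewgud]
  D Intervocalic Voicing: [titewgud] → [tidewgud]
/botepi/:
  A Initial Consonant Epenthesis: no change — [botepi]
  B Progressive Voicing Assimilation: no change — [botepi]
  C Pre-h Lowering: no change — [botepi]
  D Intervocalic Voicing: [botepi] → [bodebi]
/yisogkav/:
  A Initial Consonant Epenthesis: no change — [yisogkav]
  B Progressive Voicing Assimilation: [yisogkav] → [yisoggav]
  C Pre-h Lowering: no change — [yisoggav]
  D Intervocalic Voicing: no change — [yisoggav]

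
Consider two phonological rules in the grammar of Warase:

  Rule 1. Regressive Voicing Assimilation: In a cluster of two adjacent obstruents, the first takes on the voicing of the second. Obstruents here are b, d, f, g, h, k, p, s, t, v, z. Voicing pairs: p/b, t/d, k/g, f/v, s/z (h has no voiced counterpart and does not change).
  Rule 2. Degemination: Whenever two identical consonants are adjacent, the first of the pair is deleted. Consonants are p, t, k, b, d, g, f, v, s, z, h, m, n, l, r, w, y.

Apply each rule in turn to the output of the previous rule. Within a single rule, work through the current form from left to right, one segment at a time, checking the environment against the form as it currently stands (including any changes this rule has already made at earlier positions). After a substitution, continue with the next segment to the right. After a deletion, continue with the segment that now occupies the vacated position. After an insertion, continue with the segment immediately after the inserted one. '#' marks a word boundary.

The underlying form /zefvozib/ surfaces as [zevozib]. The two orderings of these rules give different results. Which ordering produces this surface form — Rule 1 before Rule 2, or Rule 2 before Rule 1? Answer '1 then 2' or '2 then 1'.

1 then 2

Order 1 then 2:
  1 Regressive Voicing Assimilation: [zefvozib] → [zevvozib]
  2 Degemination: [zevvozib] → [zevozib]
  result: [zevozib]
Order 2 then 1:
  2 Degemination: no change — [zefvozib]
  1 Regressive Voicing Assimilation: [zefvozib] → [zevvozib]
  result: [zevvozib]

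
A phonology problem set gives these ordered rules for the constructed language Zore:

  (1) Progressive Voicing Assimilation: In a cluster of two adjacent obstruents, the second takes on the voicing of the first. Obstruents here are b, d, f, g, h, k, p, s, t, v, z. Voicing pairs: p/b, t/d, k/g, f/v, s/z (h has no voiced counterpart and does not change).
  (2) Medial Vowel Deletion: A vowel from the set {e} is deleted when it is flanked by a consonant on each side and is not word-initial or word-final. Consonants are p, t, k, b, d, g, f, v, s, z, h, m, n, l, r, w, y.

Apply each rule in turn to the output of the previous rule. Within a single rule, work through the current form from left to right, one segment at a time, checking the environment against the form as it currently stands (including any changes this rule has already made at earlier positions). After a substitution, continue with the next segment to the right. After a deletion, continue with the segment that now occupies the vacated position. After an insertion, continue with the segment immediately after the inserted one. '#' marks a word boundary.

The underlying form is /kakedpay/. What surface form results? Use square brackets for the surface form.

(1) Progressive Voicing Assimilation: [kakedpay] → [kakedbay]
(2) Medial Vowel Deletion: [kakedbay] → [kakdbay]

[kakdbay]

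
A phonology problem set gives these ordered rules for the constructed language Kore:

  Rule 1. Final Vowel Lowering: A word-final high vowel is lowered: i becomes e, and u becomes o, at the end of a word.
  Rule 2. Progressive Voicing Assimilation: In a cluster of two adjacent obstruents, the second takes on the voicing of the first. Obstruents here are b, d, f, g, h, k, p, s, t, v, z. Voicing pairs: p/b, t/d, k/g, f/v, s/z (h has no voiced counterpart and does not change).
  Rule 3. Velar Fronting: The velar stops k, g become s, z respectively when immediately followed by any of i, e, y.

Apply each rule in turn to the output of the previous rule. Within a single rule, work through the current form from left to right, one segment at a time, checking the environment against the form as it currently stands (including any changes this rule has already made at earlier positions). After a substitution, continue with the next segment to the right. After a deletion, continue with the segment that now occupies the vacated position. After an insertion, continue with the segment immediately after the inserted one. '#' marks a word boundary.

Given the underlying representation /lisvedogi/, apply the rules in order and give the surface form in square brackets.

Rule 1 Final Vowel Lowering: [lisvedogi] → [lisvedoge]
Rule 2 Progressive Voicing Assimilation: [lisvedoge] → [lisfedoge]
Rule 3 Velar Fronting: [lisfedoge] → [lisfedoze]

[lisfedoze]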